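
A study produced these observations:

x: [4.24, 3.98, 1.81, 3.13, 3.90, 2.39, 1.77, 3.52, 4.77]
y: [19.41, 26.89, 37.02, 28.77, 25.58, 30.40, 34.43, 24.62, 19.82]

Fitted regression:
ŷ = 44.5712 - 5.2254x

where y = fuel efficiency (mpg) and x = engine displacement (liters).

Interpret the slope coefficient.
An increase of one liter in engine displacement is associated with a 5.2254 mpg decrease in predicted fuel efficiency.

The slope coefficient β₁ = -5.2254 represents the marginal effect of engine displacement on fuel efficiency.

Interpretation:
- Engine displacement up by 1 liter → predicted fuel efficiency decreases by 5.2254 mpg
- This is a linear approximation: the same per-unit change is assumed across the whole observed x range

The intercept β₀ = 44.5712 is the predicted fuel efficiency when engine displacement = 0; since the smallest observed x is 1.77, this is an extrapolation and mainly anchors the line.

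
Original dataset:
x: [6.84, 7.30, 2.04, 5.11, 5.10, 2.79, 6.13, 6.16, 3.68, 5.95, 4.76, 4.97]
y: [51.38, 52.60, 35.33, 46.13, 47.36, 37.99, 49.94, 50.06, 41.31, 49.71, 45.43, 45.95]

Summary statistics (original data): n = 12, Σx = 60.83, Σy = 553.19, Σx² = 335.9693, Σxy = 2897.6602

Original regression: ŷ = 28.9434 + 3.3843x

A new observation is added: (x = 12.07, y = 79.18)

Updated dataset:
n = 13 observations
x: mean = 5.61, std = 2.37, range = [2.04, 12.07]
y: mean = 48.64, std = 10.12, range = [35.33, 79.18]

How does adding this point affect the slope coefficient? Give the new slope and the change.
New slope β₁ = 4.2170 versus 3.3843 before: a change of +0.8327 (+24.6%).

The new point has HIGH LEVERAGE: x = 12.07 is far from the original mean x̄ = 60.83/12 ≈ 5.07 (original range [2.04, 7.30]).

Step 1: Update the sums with the new point (n goes from 12 to 13)
Σx  = 60.83 + 12.07 = 72.90
Σy  = 553.19 + 79.18 = 632.37
Σx² = 335.9693 + 12.07² = 335.9693 + 145.6849 = 481.6542
Σxy = 2897.6602 + 12.07×79.18 = 2897.6602 + 955.7026 = 3853.3628

Step 2: Recompute the slope with b₁ = (nΣxy − ΣxΣy) / (nΣx² − (Σx)²)
Numerator   = 13×3853.3628 − 72.90×632.37 = 50093.7164 − 46099.7730 = 3993.9434
Denominator = 13×481.6542 − 72.90² = 6261.5046 − 5314.4100 = 947.0946
b₁(new) = 3993.9434 / 947.0946 = 4.2170

(Same formula on the original sums: (12×2897.6602 − 60.83×553.19) / (12×335.9693 − 60.83²) = 1121.3747 / 331.3427 = 3.3843, matching the given fit.)

Step 3: Change in slope
Δβ₁ = 4.2170 − 3.3843 = +0.8327
Relative change = +0.8327 / 3.3843 × 100% = +24.6%
→ the slope increases when the point is added.

A high-leverage point only changes the slope if it is off the original line; here y = 79.18 is above the original trend, so the slope increases.
In practice: investigate whether it comes from the same population as the rest of the sample; examine leverage (hᵢ) and Cook's distance rather than deleting it automatically.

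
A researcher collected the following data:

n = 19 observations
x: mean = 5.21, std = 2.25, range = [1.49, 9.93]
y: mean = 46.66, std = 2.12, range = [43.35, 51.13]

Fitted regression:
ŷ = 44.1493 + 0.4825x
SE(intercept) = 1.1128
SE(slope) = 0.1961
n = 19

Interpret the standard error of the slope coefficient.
SE(β̂₁) = 0.1961 is the estimated standard deviation of the slope estimate across repeated samples; relative to β̂₁ = 0.4825 that is 40.6%, a moderately precise estimate.

SE(β̂₁) = 0.1961 says: if we drew many samples of n = 19 from the same population and refit each time, the fitted slopes would scatter with a standard deviation of roughly 0.1961 around the true β₁.

Relative precision:
- SE / |β̂₁| = 0.1961 / 0.4825 = 40.6%
- Rule of thumb (under 20%: precise; 20% to under 50%: moderately precise; 50% or more: imprecise) → moderately precise

Link to the t-test: t = β̂₁ / SE(β̂₁) = 0.4825 / 0.1961 = 2.4605, the statistic for H₀: β₁ = 0.

What drives SE(β̂₁): wider spread of x values → smaller SE; more residual scatter → larger SE; larger n (here n = 19) → smaller SE.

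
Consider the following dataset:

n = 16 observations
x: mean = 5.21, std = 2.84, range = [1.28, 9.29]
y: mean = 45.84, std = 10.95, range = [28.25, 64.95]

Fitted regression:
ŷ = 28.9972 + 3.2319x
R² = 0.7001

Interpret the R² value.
R² = 0.7001 means 70.01% of the variation in y is explained by the linear relationship with x. This indicates a strong fit.

R² = 1 − SS_res/SS_tot compares the residual scatter to the total scatter of y about its mean.

Here R² = 0.7001:
- Explained: 70.01% of the variation in y
- Unexplained (residual): 100% − 70.01% = 29.99%
- Rule of thumb (below 0.3 weak; 0.3 to below 0.7 moderate; 0.7 and above strong) → strong

Note: R² never decreases when predictors are added, so it should not be used alone to compare models of different size.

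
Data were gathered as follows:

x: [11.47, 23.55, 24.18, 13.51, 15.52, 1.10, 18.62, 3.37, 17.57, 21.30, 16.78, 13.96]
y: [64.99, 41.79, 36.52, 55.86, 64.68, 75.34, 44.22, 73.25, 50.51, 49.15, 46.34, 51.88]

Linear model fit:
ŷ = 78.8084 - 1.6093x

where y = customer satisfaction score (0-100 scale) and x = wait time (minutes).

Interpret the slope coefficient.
On average, satisfaction score is about 1.6093 points lower for every extra minute of wait time.

The slope coefficient β₁ = -1.6093 represents the marginal effect of wait time on satisfaction score.

Interpretation:
- Wait time up by 1 minute → predicted satisfaction score decreases by 1.6093 points
- This is a linear approximation: the same per-unit change is assumed across the whole observed x range

The intercept β₀ = 78.8084 is the predicted satisfaction score when wait time = 0; since the smallest observed x is 1.10, this is an extrapolation and mainly anchors the line.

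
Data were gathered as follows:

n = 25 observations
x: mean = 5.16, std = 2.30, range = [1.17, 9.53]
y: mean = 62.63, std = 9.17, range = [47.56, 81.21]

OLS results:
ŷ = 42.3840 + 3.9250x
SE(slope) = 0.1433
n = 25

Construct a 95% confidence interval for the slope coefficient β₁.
The 95% CI for β₁ is (3.6286, 4.2214)

Confidence interval for the slope:

The 95% CI for β₁ is: β̂₁ ± t*(α/2, n-2) × SE(β̂₁)

Step 1: Find critical t-value
- Confidence level = 0.95
- Degrees of freedom = n - 2 = 25 - 2 = 23
- t*(α/2, 23) = 2.0687

Step 2: Calculate margin of error
Margin = 2.0687 × 0.1433 = 0.2964

Step 3: Construct interval
CI = 3.9250 ± 0.2964
CI = (3.6286, 4.2214)

Interpretation: intervals built this way capture the true β₁ in 95% of repeated samples; here the plausible range for the per-unit effect of x on y is 3.6286 to 4.2214.
Since 0 is outside the interval, a two-sided test at α = 0.05 would reject H₀: β₁ = 0.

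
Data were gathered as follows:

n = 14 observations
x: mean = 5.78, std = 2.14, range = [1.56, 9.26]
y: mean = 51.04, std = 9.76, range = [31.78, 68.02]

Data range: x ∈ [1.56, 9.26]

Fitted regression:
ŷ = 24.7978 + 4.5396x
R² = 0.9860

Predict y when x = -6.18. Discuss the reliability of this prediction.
ŷ = -3.2569 (extrapolation — x = -6.18 lies outside [1.56, 9.26], so reliability is low).

Prediction calculation:
ŷ = 24.7978 + 4.5396 × (-6.18)
ŷ = -3.2569

Reliability:
- Data range: x ∈ [1.56, 9.26]
- Prediction point: x = -6.18 is 7.74 units below the observed range → this is EXTRAPOLATION, not interpolation

Why that matters here:
- Real relationships often flatten, saturate, or turn nonlinear at extremes
- The linear relationship may not hold outside the observed range

A defensible statement: 'if the linear trend continued to x = -6.18, y would be about -3.2569' — the premise is untested.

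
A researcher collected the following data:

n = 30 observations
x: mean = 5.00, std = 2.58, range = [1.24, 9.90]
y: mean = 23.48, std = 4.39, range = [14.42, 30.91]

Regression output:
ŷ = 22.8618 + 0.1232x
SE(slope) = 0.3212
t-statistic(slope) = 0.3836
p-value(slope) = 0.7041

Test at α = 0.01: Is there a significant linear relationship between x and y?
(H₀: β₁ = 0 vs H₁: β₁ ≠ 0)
Fail to reject H₀: p-value = 0.7041 ≥ α = 0.01. The linear relationship is not significant at the 1% level.

Hypothesis test for the slope coefficient:

H₀: β₁ = 0 (no linear relationship)
H₁: β₁ ≠ 0 (linear relationship exists)

Test statistic: t = β̂₁ / SE(β̂₁) = 0.1232 / 0.3212 = 0.3836

The p-value (0.7041) is the probability, under H₀, of a t-statistic at least as extreme as |t| = 0.3836 (two-sided, df = n − 2 = 28).

Decision rule: reject H₀ if p-value < α.
p-value = 0.7041 ≥ α = 0.01 → fail to reject H₀.

There is not sufficient evidence at the 1% significance level to conclude that a linear relationship exists between x and y.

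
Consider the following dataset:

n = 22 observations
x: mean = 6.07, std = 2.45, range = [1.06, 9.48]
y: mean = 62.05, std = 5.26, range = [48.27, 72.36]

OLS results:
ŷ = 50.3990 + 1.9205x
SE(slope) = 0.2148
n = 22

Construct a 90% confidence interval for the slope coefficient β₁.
The 90% CI for β₁ is (1.5500, 2.2910)

Confidence interval for the slope:

The 90% CI for β₁ is: β̂₁ ± t*(α/2, n-2) × SE(β̂₁)

Step 1: Find critical t-value
- Confidence level = 0.9
- Degrees of freedom = n - 2 = 22 - 2 = 20
- t*(α/2, 20) = 1.7247

Step 2: Calculate margin of error
Margin = 1.7247 × 0.2148 = 0.3705

Step 3: Construct interval
CI = 1.9205 ± 0.3705
CI = (1.5500, 2.2910)

Interpretation: intervals built this way capture the true β₁ in 90% of repeated samples; here the plausible range for the per-unit effect of x on y is 1.5500 to 2.2910.
The interval does not include 0, suggesting a significant linear relationship.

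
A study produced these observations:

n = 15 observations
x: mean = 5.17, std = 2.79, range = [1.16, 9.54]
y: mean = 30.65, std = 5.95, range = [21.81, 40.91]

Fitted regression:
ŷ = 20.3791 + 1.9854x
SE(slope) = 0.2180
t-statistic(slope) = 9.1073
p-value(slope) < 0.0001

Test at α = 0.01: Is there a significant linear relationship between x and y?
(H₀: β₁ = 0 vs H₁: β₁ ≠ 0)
p-value < 0.0001 < α = 0.01, so we reject H₀. The relationship is significant.

Hypothesis test for the slope coefficient:

H₀: β₁ = 0 (no linear relationship)
H₁: β₁ ≠ 0 (linear relationship exists)

Test statistic: t = β̂₁ / SE(β̂₁) = 1.9854 / 0.2180 = 9.1073

p < 0.0001: how often a slope estimate this far from 0 (in SE units) would arise by chance if β₁ were truly 0.

Decision rule: reject H₀ if p-value < α.
p-value < 0.0001 < α = 0.01 → reject H₀.

There is sufficient evidence at the 1% significance level to conclude that a linear relationship exists between x and y.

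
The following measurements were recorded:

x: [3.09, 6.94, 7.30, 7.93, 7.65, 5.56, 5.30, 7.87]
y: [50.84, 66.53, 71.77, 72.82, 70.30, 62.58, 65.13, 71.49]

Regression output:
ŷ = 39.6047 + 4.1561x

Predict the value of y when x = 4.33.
ŷ = 57.6006

Plug x = 4.33 into the fitted line:

ŷ = 39.6047 + 4.1561 × 4.33
ŷ = 39.6047 + 17.9959
ŷ = 57.6006

This is the fitted mean response at that x — an individual observation would come with a wider prediction interval.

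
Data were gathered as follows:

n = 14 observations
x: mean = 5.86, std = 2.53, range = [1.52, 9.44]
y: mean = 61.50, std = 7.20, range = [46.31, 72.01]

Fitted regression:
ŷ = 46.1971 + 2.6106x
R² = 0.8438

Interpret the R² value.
R² = 0.8438 means 84.38% of the variation in y is explained by the linear relationship with x. This indicates a strong fit.

R² (coefficient of determination) measures the proportion of variance in y explained by the regression model.

Here R² = 0.8438:
- Explained: 84.38% of the variation in y
- Unexplained (residual): 100% − 84.38% = 15.62%
- Rule of thumb (below 0.3 weak; 0.3 to below 0.7 moderate; 0.7 and above strong) → strong

Note: R² says nothing about causation, and a high R² does not by itself mean the linear form is appropriate — check the residuals.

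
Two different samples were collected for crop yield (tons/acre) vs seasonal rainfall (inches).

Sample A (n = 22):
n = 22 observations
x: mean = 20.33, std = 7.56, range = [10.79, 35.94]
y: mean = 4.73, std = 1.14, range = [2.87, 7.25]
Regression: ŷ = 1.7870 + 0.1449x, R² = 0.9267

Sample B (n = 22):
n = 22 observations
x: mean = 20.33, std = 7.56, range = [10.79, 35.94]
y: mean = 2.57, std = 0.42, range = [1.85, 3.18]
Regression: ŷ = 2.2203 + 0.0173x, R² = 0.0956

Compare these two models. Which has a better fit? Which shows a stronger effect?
Model A has the better fit (R² = 0.9267 vs 0.0956). Model A shows the stronger effect (|β₁| = 0.1449 vs 0.0173).

Model Comparison:

Fit — compare R²:
- Model A: R² = 0.9267 → 92.67% of variance in crop yield explained
- Model B: R² = 0.0956 → 9.56% of variance in crop yield explained
- 0.9267 > 0.0956 → Model A has the better fit

Effect size (slope magnitude):
- Model A: β₁ = 0.1449 → predicted crop yield rises 0.1449 tons/acre per additional inch of rainfall
- Model B: β₁ = 0.0173 → predicted crop yield rises 0.0173 tons/acre per additional inch of rainfall
- |0.1449| > |0.0173| → Model A shows the stronger marginal effect

Notes:
- A steeper slope doesn't make a better model if the scatter around the line is large.
- A better fit (higher R²) doesn't necessarily mean a more important relationship.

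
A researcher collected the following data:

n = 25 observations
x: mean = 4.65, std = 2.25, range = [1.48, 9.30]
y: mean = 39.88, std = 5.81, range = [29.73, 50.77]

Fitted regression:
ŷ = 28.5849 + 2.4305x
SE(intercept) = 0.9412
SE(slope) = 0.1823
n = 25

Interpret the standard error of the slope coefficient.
The slope 2.4305 is pinned down to within about ±0.1823 (one SE) by these data — relative uncertainty 7.5%, i.e. precise.

SE(β̂₁) = s / √Sxx, where s is the residual standard deviation and Sxx = Σ(x − x̄)². It is the yardstick for how far β̂₁ = 2.4305 could plausibly be from the true slope.

Relative precision:
- SE / |β̂₁| = 0.1823 / 2.4305 = 7.5%
- Rule of thumb (under 20%: precise; 20% to under 50%: moderately precise; 50% or more: imprecise) → precise

Rough 95% range (±2 SE): 2.4305 ± 0.3646 → (2.0659, 2.7951).

What drives SE(β̂₁): wider spread of x values → smaller SE.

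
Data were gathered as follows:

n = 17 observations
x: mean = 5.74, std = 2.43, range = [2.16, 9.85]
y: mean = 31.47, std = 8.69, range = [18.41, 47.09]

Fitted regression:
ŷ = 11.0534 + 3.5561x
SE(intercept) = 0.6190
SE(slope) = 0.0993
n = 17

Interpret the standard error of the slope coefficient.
SE(slope) = 0.0993 measures the uncertainty in the estimated slope. The coefficient is estimated precisely (SE/|β̂₁| = 2.8%).

SE(β̂₁) = s / √Sxx, where s is the residual standard deviation and Sxx = Σ(x − x̄)². It is the yardstick for how far β̂₁ = 3.5561 could plausibly be from the true slope.

Relative precision:
- SE / |β̂₁| = 0.0993 / 3.5561 = 2.8%
- Rule of thumb (under 20%: precise; 20% to under 50%: moderately precise; 50% or more: imprecise) → precise

Rough 95% range (±2 SE): 3.5561 ± 0.1986 → (3.3575, 3.7547).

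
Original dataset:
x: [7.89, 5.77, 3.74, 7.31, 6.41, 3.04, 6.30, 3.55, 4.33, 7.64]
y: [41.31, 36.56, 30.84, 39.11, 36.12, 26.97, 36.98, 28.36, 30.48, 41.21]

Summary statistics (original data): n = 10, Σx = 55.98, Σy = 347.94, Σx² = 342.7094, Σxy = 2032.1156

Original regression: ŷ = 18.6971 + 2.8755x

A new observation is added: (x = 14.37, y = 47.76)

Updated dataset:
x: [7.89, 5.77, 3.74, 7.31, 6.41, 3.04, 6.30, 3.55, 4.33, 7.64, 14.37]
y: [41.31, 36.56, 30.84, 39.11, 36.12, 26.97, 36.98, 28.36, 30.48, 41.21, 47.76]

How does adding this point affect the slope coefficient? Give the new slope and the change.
New slope β₁ = 1.8910 versus 2.8755 before: a change of -0.9845 (-34.2%).

The new point has HIGH LEVERAGE: x = 14.37 is far from the original mean x̄ = 55.98/10 ≈ 5.60 (original range [3.04, 7.89]).

Step 1: Update the sums with the new point (n goes from 10 to 11)
Σx  = 55.98 + 14.37 = 70.35
Σy  = 347.94 + 47.76 = 395.70
Σx² = 342.7094 + 14.37² = 342.7094 + 206.4969 = 549.2063
Σxy = 2032.1156 + 14.37×47.76 = 2032.1156 + 686.3112 = 2718.4268

Step 2: Recompute the slope with b₁ = (nΣxy − ΣxΣy) / (nΣx² − (Σx)²)
Numerator   = 11×2718.4268 − 70.35×395.70 = 29902.6948 − 27837.4950 = 2065.1998
Denominator = 11×549.2063 − 70.35² = 6041.2693 − 4949.1225 = 1092.1468
b₁(new) = 2065.1998 / 1092.1468 = 1.8910

(Same formula on the original sums: (10×2032.1156 − 55.98×347.94) / (10×342.7094 − 55.98²) = 843.4748 / 293.3336 = 2.8755, matching the given fit.)

Step 3: Change in slope
Δβ₁ = 1.8910 − 2.8755 = -0.9845
Relative change = -0.9845 / 2.8755 × 100% = -34.2%
→ the slope decreases when the point is added.

Because the point sits below the extension of the original line at a high-leverage x, it tilts the fit down.
In practice: examine leverage (hᵢ) and Cook's distance rather than deleting it automatically.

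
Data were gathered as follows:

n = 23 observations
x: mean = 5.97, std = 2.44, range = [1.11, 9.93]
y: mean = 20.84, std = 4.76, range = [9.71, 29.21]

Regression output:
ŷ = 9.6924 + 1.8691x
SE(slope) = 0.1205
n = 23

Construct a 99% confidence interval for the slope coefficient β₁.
The 99% CI for β₁ is (1.5279, 2.2103)

Confidence interval for the slope:

The 99% CI for β₁ is: β̂₁ ± t*(α/2, n-2) × SE(β̂₁)

Step 1: Find critical t-value
- Confidence level = 0.99
- Degrees of freedom = n - 2 = 23 - 2 = 21
- t*(α/2, 21) = 2.8314

Step 2: Calculate margin of error
Margin = 2.8314 × 0.1205 = 0.3412

Step 3: Construct interval
CI = 1.8691 ± 0.3412
CI = (1.5279, 2.2103)

Interpretation: We are 99% confident that the true slope β₁ lies between 1.5279 and 2.2103.
The interval does not include 0, suggesting a significant linear relationship.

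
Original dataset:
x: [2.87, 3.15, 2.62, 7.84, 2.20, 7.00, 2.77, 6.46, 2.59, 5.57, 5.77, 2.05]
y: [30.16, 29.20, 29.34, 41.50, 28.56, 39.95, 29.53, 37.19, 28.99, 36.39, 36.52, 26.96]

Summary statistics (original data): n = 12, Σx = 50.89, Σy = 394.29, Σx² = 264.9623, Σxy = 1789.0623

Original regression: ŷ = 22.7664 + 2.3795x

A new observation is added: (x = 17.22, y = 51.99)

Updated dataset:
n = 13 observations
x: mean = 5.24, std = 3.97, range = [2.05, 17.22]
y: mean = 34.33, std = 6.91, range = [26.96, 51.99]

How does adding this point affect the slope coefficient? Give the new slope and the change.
The slope changes from 2.3795 to 1.6915 (change of -0.6880, or -28.9%).

The new point has HIGH LEVERAGE: x = 17.22 is far from the original mean x̄ = 50.89/12 ≈ 4.24 (original range [2.05, 7.84]).

Step 1: Update the sums with the new point (n goes from 12 to 13)
Σx  = 50.89 + 17.22 = 68.11
Σy  = 394.29 + 51.99 = 446.28
Σx² = 264.9623 + 17.22² = 264.9623 + 296.5284 = 561.4907
Σxy = 1789.0623 + 17.22×51.99 = 1789.0623 + 895.2678 = 2684.3301

Step 2: Recompute the slope with b₁ = (nΣxy − ΣxΣy) / (nΣx² − (Σx)²)
Numerator   = 13×2684.3301 − 68.11×446.28 = 34896.2913 − 30396.1308 = 4500.1605
Denominator = 13×561.4907 − 68.11² = 7299.3791 − 4638.9721 = 2660.4070
b₁(new) = 4500.1605 / 2660.4070 = 1.6915

(Same formula on the original sums: (12×1789.0623 − 50.89×394.29) / (12×264.9623 − 50.89²) = 1403.3295 / 589.7555 = 2.3795, matching the given fit.)

Step 3: Change in slope
Δβ₁ = 1.6915 − 2.3795 = -0.6880
Relative change = -0.6880 / 2.3795 × 100% = -28.9%
→ the slope decreases when the point is added.

Because the point sits below the extension of the original line at a high-leverage x, it tilts the fit down.
In practice: check such a point for data-entry or measurement error.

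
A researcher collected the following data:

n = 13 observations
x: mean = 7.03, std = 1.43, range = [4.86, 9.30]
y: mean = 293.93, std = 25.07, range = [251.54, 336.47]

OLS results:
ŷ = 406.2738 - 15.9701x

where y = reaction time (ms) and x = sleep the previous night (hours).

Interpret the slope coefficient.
For each additional hour of sleep, predicted reaction time decreases by approximately 15.9701 ms.

The slope β₁ = -15.9701 gives the rate at which the fitted reaction time changes with sleep.

Interpretation:
- Sleep up by 1 hour → predicted reaction time decreases by 15.9701 ms
- The effect is assumed constant over the observed range of x (linearity)
- The sign (−) gives the direction; the magnitude 15.9701 gives the size of the effect per hour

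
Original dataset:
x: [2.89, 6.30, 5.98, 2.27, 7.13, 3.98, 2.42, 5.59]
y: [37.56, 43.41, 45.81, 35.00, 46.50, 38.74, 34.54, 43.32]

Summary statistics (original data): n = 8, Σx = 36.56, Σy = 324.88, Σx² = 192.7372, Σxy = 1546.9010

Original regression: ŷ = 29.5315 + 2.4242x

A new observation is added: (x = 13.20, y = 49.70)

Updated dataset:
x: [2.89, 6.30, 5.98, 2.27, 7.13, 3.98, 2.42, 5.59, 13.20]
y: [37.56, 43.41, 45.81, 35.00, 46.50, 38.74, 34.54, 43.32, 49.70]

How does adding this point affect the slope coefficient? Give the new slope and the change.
The slope changes from 2.4242 to 1.4362 (change of -0.9880, or -40.8%).

x = 13.20 lies well outside the original x-range [2.27, 7.13] (x̄ ≈ 4.57), so this observation has high leverage and can move the slope substantially.

Step 1: Update the sums with the new point (n goes from 8 to 9)
Σx  = 36.56 + 13.20 = 49.76
Σy  = 324.88 + 49.70 = 374.58
Σx² = 192.7372 + 13.20² = 192.7372 + 174.2400 = 366.9772
Σxy = 1546.9010 + 13.20×49.70 = 1546.9010 + 656.0400 = 2202.9410

Step 2: Recompute the slope with b₁ = (nΣxy − ΣxΣy) / (nΣx² − (Σx)²)
Numerator   = 9×2202.9410 − 49.76×374.58 = 19826.4690 − 18639.1008 = 1187.3682
Denominator = 9×366.9772 − 49.76² = 3302.7948 − 2476.0576 = 826.7372
b₁(new) = 1187.3682 / 826.7372 = 1.4362

(Same formula on the original sums: (8×1546.9010 − 36.56×324.88) / (8×192.7372 − 36.56²) = 497.5952 / 205.2640 = 2.4242, matching the given fit.)

Step 3: Change in slope
Δβ₁ = 1.4362 − 2.4242 = -0.9880
Relative change = -0.9880 / 2.4242 × 100% = -40.8%
→ the slope decreases when the point is added.

A high-leverage point only changes the slope if it is off the original line; here y = 49.70 is below the original trend, so the slope decreases.
In practice: investigate whether it comes from the same population as the rest of the sample.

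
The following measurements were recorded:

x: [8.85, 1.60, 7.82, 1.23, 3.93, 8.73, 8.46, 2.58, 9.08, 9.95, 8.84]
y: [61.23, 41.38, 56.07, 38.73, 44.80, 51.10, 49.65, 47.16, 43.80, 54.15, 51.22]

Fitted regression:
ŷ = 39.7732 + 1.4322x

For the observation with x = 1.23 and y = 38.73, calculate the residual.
Residual = -2.8048

The residual is the difference between the actual value and the predicted value:

Residual = y - ŷ

Step 1: Calculate predicted value
ŷ = 39.7732 + 1.4322 × 1.23
ŷ = 41.5348

Step 2: Calculate residual
Residual = 38.73 - 41.5348
Residual = -2.8048

The residual is negative, so the observed y = 38.73 sits below the regression line (the line overestimates it by 2.8048).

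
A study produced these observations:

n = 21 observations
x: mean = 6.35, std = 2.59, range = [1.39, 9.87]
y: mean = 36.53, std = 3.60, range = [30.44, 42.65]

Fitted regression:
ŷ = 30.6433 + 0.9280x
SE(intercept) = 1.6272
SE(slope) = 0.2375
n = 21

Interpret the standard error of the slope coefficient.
SE(β̂₁) = 0.2375 is the estimated standard deviation of the slope estimate across repeated samples; relative to β̂₁ = 0.9280 that is 25.6%, a moderately precise estimate.

What SE measures:
- The standard error quantifies the sampling variability of the coefficient estimate
- It is the estimated standard deviation of β̂₁ across hypothetical repeated samples of the same size
- Smaller SE → more precise estimate

Relative precision:
- SE / |β̂₁| = 0.2375 / 0.9280 = 25.6%
- Rule of thumb (under 20%: precise; 20% to under 50%: moderately precise; 50% or more: imprecise) → moderately precise

Link to the t-test: t = β̂₁ / SE(β̂₁) = 0.9280 / 0.2375 = 3.9074, the statistic for H₀: β₁ = 0.

What drives SE(β̂₁): wider spread of x values → smaller SE; larger n (here n = 21) → smaller SE; more residual scatter → larger SE.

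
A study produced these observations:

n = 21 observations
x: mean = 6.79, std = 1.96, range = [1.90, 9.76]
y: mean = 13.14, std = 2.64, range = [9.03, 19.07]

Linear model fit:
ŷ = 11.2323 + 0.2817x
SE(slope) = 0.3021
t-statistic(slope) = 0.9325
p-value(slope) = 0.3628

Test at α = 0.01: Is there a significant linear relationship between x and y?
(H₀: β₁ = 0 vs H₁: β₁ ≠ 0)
Fail to reject H₀: p-value = 0.3628 ≥ α = 0.01. The linear relationship is not significant at the 1% level.

Hypothesis test for the slope coefficient:

H₀: β₁ = 0 (no linear relationship)
H₁: β₁ ≠ 0 (linear relationship exists)

Test statistic: t = β̂₁ / SE(β̂₁) = 0.2817 / 0.3021 = 0.9325

The p-value (0.3628) is the probability, under H₀, of a t-statistic at least as extreme as |t| = 0.9325 (two-sided, df = n − 2 = 19).

Decision rule: reject H₀ if p-value < α.
p-value = 0.3628 ≥ α = 0.01 → fail to reject H₀.

Conclusion: the linear association between x and y is not significant at the 1% level.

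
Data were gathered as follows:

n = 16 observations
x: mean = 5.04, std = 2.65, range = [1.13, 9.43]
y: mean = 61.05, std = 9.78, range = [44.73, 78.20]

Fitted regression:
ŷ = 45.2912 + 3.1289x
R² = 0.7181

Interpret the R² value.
About 71.81% of the variability in y is accounted for by the regression on x (R² = 0.7181) — a strong linear fit.

The coefficient of determination R² is the fraction of the total variation in y that the fitted line accounts for.

Here R² = 0.7181:
- Explained: 71.81% of the variation in y
- Unexplained (residual): 100% − 71.81% = 28.19%
- Rule of thumb (below 0.3 weak; 0.3 to below 0.7 moderate; 0.7 and above strong) → strong

Note: R² never decreases when predictors are added, so it should not be used alone to compare models of different size.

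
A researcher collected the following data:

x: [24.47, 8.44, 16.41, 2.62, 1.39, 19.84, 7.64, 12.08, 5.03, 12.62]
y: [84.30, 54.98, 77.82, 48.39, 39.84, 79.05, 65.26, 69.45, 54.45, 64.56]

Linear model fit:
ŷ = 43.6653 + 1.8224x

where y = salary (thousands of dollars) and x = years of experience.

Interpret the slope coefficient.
An increase of one year in experience is associated with a 1.8224 thousand dollars increase in predicted salary.

The slope β₁ = 1.8224 gives the rate at which the fitted salary changes with experience.

Interpretation:
- Experience up by 1 year → predicted salary increases by 1.8224 thousand dollars
- The effect is assumed constant over the observed range of x (linearity)
- The slope describes association in these data, not necessarily a causal effect

The intercept β₀ = 43.6653 is the predicted salary when experience = 0; since the smallest observed x is 1.39, this is an extrapolation and mainly anchors the line.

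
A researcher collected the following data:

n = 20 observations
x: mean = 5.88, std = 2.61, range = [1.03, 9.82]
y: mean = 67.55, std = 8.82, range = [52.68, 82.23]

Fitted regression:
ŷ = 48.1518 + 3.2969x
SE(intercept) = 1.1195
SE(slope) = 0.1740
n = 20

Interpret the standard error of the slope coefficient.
SE(β̂₁) = 0.1740 is the estimated standard deviation of the slope estimate across repeated samples; relative to β̂₁ = 3.2969 that is 5.3%, a precise estimate.

SE(β̂₁) = 0.1740 says: if we drew many samples of n = 20 from the same population and refit each time, the fitted slopes would scatter with a standard deviation of roughly 0.1740 around the true β₁.

Relative precision:
- SE / |β̂₁| = 0.1740 / 3.2969 = 5.3%
- Rule of thumb (under 20%: precise; 20% to under 50%: moderately precise; 50% or more: imprecise) → precise

Rough 95% range (±2 SE): 3.2969 ± 0.3480 → (2.9489, 3.6449).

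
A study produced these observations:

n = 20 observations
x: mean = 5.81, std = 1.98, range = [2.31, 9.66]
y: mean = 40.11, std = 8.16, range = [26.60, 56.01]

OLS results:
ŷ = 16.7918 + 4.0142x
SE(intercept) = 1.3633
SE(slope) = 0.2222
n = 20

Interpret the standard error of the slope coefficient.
SE(β̂₁) = 0.2222 is the estimated standard deviation of the slope estimate across repeated samples; relative to β̂₁ = 4.0142 that is 5.5%, a precise estimate.

What SE measures:
- The standard error quantifies the sampling variability of the coefficient estimate
- It is the estimated standard deviation of β̂₁ across hypothetical repeated samples of the same size
- Smaller SE → more precise estimate

Relative precision:
- SE / |β̂₁| = 0.2222 / 4.0142 = 5.5%
- Rule of thumb (under 20%: precise; 20% to under 50%: moderately precise; 50% or more: imprecise) → precise

Rough 95% range (±2 SE): 4.0142 ± 0.4444 → (3.5698, 4.4586).

What drives SE(β̂₁): larger n (here n = 20) → smaller SE; more residual scatter → larger SE.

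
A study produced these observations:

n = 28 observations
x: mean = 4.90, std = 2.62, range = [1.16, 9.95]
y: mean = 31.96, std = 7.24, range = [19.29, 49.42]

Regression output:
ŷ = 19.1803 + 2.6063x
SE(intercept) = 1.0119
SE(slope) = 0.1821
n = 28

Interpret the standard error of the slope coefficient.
SE(slope) = 0.1821 measures the uncertainty in the estimated slope. The coefficient is estimated precisely (SE/|β̂₁| = 7.0%).

What SE measures:
- The standard error quantifies the sampling variability of the coefficient estimate
- It is the estimated standard deviation of β̂₁ across hypothetical repeated samples of the same size
- Smaller SE → more precise estimate

Relative precision:
- SE / |β̂₁| = 0.1821 / 2.6063 = 7.0%
- Rule of thumb (under 20%: precise; 20% to under 50%: moderately precise; 50% or more: imprecise) → precise

Rough 95% range (±2 SE): 2.6063 ± 0.3642 → (2.2421, 2.9705).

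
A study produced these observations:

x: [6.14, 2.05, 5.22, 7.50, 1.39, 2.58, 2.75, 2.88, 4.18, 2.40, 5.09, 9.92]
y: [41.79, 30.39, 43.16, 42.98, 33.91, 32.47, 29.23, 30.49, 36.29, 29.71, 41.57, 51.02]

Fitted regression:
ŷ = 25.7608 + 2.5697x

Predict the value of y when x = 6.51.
ŷ = 42.4895

To predict y for x = 6.51, substitute into the regression equation:

ŷ = 25.7608 + 2.5697 × 6.51
ŷ = 25.7608 + 16.7287
ŷ = 42.4895

This is the fitted mean response at that x — an individual observation would come with a wider prediction interval.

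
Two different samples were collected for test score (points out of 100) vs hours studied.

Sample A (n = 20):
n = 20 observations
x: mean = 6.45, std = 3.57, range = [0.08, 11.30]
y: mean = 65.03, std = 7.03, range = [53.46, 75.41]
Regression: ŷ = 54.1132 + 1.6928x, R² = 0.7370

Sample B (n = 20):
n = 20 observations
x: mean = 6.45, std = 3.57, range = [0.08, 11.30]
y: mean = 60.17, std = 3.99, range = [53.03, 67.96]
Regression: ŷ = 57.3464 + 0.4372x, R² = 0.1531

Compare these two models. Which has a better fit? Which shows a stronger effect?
Model A has the better fit (R² = 0.7370 vs 0.1531). Model A shows the stronger effect (|β₁| = 1.6928 vs 0.4372).

Model Comparison:

Fit — compare R²:
- Model A: R² = 0.7370 → 73.70% of variance in test score explained
- Model B: R² = 0.1531 → 15.31% of variance in test score explained
- 0.7370 > 0.1531 → Model A has the better fit

Which has the larger per-hour effect? (|β₁|)
- Model A: β₁ = 1.6928 → predicted test score rises 1.6928 points per additional hour of study time
- Model B: β₁ = 0.4372 → predicted test score rises 0.4372 points per additional hour of study time
- |1.6928| > |0.4372| → Model A shows the stronger marginal effect

Notes:
- A better fit (higher R²) doesn't necessarily mean a more important relationship.
- R² measures how tightly points cluster around the line; β₁ measures how steep the line is — they answer different questions.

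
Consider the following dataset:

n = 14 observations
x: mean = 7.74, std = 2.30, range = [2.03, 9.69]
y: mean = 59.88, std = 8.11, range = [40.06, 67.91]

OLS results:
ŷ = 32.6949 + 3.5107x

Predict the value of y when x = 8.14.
ŷ = 61.2720

x = 8.14 lies inside the observed range [2.03, 9.69], so the fitted equation applies directly:

ŷ = 32.6949 + 3.5107 × 8.14
ŷ = 32.6949 + 28.5771
ŷ = 61.2720

This is a point prediction; actual observations scatter around it by roughly the residual standard deviation.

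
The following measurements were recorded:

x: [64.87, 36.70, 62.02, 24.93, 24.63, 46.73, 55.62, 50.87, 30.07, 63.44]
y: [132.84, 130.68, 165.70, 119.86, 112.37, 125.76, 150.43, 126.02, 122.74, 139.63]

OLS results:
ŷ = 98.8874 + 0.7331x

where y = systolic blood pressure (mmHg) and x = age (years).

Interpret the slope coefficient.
An increase of one year in age is associated with a 0.7331 mmHg increase in predicted blood pressure.

The slope coefficient β₁ = 0.7331 represents the marginal effect of age on blood pressure.

Interpretation:
- Age up by 1 year → predicted blood pressure increases by 0.7331 mmHg
- This is a linear approximation: the same per-unit change is assumed across the whole observed x range
- The sign (+) gives the direction; the magnitude 0.7331 gives the size of the effect per year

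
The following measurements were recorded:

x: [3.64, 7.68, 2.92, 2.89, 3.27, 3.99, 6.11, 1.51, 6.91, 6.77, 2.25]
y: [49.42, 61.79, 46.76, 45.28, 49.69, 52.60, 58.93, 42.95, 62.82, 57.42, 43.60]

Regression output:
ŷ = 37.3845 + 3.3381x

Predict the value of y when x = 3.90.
ŷ = 50.4031

To predict y for x = 3.90, substitute into the regression equation:

ŷ = 37.3845 + 3.3381 × 3.90
ŷ = 37.3845 + 13.0186
ŷ = 50.4031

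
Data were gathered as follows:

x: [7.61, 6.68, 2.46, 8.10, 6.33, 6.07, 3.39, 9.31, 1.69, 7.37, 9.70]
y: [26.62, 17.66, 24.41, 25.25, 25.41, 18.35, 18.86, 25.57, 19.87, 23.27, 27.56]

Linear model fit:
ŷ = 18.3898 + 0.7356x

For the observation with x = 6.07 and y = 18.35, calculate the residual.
Residual = -4.5049

The residual is the difference between the actual value and the predicted value:

Residual = y - ŷ

Step 1: Calculate predicted value
ŷ = 18.3898 + 0.7356 × 6.07
ŷ = 22.8549

Step 2: Calculate residual
Residual = 18.35 - 22.8549
Residual = -4.5049

Sign check: y < ŷ, so the point is below the line and the fit overestimates here.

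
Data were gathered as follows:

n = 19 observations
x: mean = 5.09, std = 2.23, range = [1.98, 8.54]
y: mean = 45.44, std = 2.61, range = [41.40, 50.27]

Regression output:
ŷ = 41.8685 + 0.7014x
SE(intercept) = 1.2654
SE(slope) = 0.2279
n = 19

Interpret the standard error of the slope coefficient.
The slope 0.7014 is pinned down to within about ±0.2279 (one SE) by these data — relative uncertainty 32.5%, i.e. moderately precise.

SE(β̂₁) = s / √Sxx, where s is the residual standard deviation and Sxx = Σ(x − x̄)². It is the yardstick for how far β̂₁ = 0.7014 could plausibly be from the true slope.

Relative precision:
- SE / |β̂₁| = 0.2279 / 0.7014 = 32.5%
- Rule of thumb (under 20%: precise; 20% to under 50%: moderately precise; 50% or more: imprecise) → moderately precise

Rough 95% range (±2 SE): 0.7014 ± 0.4558 → (0.2456, 1.1572).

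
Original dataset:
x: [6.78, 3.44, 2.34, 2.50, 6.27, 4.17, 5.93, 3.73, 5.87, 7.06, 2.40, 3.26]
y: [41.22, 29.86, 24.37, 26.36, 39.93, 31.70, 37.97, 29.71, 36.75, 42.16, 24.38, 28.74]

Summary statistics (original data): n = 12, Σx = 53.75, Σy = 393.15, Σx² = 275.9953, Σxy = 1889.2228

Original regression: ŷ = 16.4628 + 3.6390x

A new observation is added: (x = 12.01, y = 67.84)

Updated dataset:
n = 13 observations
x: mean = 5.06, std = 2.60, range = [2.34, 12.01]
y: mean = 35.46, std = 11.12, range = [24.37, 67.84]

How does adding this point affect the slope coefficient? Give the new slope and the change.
Adding the point moves β₁ from 3.6390 to 4.2479, i.e. it increases by 0.6089 (+16.7%).

x = 12.01 lies well outside the original x-range [2.34, 7.06] (x̄ ≈ 4.48), so this observation has high leverage and can move the slope substantially.

Step 1: Update the sums with the new point (n goes from 12 to 13)
Σx  = 53.75 + 12.01 = 65.76
Σy  = 393.15 + 67.84 = 460.99
Σx² = 275.9953 + 12.01² = 275.9953 + 144.2401 = 420.2354
Σxy = 1889.2228 + 12.01×67.84 = 1889.2228 + 814.7584 = 2703.9812

Step 2: Recompute the slope with b₁ = (nΣxy − ΣxΣy) / (nΣx² − (Σx)²)
Numerator   = 13×2703.9812 − 65.76×460.99 = 35151.7556 − 30314.7024 = 4837.0532
Denominator = 13×420.2354 − 65.76² = 5463.0602 − 4324.3776 = 1138.6826
b₁(new) = 4837.0532 / 1138.6826 = 4.2479

(Same formula on the original sums: (12×1889.2228 − 53.75×393.15) / (12×275.9953 − 53.75²) = 1538.8611 / 422.8811 = 3.6390, matching the given fit.)

Step 3: Change in slope
Δβ₁ = 4.2479 − 3.6390 = +0.6089
Relative change = +0.6089 / 3.6390 × 100% = +16.7%
→ the slope increases when the point is added.

Because the point sits above the extension of the original line at a high-leverage x, it tilts the fit up.
In practice: refit with and without it and report both if conclusions differ.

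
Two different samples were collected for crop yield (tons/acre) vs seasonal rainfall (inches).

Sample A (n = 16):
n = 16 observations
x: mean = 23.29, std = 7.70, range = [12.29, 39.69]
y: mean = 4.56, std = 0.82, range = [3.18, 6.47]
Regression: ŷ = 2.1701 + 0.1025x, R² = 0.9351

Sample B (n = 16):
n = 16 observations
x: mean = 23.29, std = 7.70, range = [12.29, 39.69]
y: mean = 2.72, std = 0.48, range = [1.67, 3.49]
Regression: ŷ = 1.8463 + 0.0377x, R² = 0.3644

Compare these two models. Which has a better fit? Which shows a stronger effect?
Model A has the better fit (R² = 0.9351 vs 0.3644). Model A shows the stronger effect (|β₁| = 0.1025 vs 0.0377).

Model Comparison:

Fit — compare R²:
- Model A: R² = 0.9351 → 93.51% of variance in crop yield explained
- Model B: R² = 0.3644 → 36.44% of variance in crop yield explained
- 0.9351 > 0.3644 → Model A has the better fit

Strength of effect — compare |β₁|:
- Model A: β₁ = 0.1025 → predicted crop yield rises 0.1025 tons/acre per additional inch of rainfall
- Model B: β₁ = 0.0377 → predicted crop yield rises 0.0377 tons/acre per additional inch of rainfall
- |0.1025| > |0.0377| → Model A shows the stronger marginal effect

Note: The two samples could reflect different populations, time periods, or measurement quality.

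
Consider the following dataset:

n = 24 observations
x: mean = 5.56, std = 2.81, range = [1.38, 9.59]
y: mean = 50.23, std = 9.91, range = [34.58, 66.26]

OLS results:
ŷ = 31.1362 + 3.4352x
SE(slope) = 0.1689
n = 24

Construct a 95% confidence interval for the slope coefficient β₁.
The 95% CI for β₁ is (3.0849, 3.7855)

Confidence interval for the slope:

The 95% CI for β₁ is: β̂₁ ± t*(α/2, n-2) × SE(β̂₁)

Step 1: Find critical t-value
- Confidence level = 0.95
- Degrees of freedom = n - 2 = 24 - 2 = 22
- t*(α/2, 22) = 2.0739

Step 2: Calculate margin of error
Margin = 2.0739 × 0.1689 = 0.3503

Step 3: Construct interval
CI = 3.4352 ± 0.3503
CI = (3.0849, 3.7855)

Interpretation: We are 95% confident that the true slope β₁ lies between 3.0849 and 3.7855.
Both endpoints are positive, so the data support a genuinely positive slope at this confidence level.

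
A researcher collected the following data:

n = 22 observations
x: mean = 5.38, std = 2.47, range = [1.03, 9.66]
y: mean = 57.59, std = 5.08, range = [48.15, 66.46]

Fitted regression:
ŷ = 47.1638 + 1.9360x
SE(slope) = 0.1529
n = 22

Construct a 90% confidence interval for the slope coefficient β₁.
The 90% CI for β₁ is (1.6723, 2.1997)

Confidence interval for the slope:

The 90% CI for β₁ is: β̂₁ ± t*(α/2, n-2) × SE(β̂₁)

Step 1: Find critical t-value
- Confidence level = 0.9
- Degrees of freedom = n - 2 = 22 - 2 = 20
- t*(α/2, 20) = 1.7247

Step 2: Calculate margin of error
Margin = 1.7247 × 0.1529 = 0.2637

Step 3: Construct interval
CI = 1.9360 ± 0.2637
CI = (1.6723, 2.1997)

Interpretation: intervals built this way capture the true β₁ in 90% of repeated samples; here the plausible range for the per-unit effect of x on y is 1.6723 to 2.1997.
The interval does not include 0, suggesting a significant linear relationship.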